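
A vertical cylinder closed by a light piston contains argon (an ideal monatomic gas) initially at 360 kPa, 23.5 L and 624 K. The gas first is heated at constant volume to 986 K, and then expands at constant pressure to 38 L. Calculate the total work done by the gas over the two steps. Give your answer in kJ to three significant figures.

Step 1 (isochoric): W = 0 (constant volume).
After step 1: P = 568.8 kPa (V unchanged).
Step 2 (isobaric): W = PΔV = (568.8 kPa)(38 − 23.5 L) = 8248 J.
W_total = 0 + 8248 = 8248 J.

W_total ≈ 8.25 kJ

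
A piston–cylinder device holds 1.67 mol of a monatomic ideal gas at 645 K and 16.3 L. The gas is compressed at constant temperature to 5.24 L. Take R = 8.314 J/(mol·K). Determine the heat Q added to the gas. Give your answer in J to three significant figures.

Q ≈ -10200 J

Isothermal ⇒ ΔU = 0, so Q = W = nRT ln(V₂/V₁).
Q = (1.67)(8.314)(645) ln(5.24/16.3) = 8955 × -1.135 = -10163 J.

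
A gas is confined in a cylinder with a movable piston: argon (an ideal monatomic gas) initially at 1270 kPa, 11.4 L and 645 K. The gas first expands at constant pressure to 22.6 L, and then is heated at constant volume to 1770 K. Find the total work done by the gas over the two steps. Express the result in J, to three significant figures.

Step 1 (isobaric): W = PΔV = (1270 kPa)(22.6 − 11.4 L) = 14224 J.
Step 2 (isochoric): W = 0 (constant volume).
W_total = 14224 + 0 = 14224 J.

W_total ≈ 14200 J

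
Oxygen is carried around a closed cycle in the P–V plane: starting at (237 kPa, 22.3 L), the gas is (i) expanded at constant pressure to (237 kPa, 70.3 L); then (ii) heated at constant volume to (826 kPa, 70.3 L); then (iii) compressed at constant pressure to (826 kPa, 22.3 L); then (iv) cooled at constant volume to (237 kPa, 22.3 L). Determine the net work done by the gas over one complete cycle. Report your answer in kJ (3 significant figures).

Constant-volume legs do no work.
W(i) = (237)(70.3 − 22.3) = 11376 J; W(iii) = (826)(22.3 − 70.3) = -39648 J.
W_net = 11376 − 39648 = -28272 J (the counter-clockwise enclosed area).

W_net ≈ -28.3 kJ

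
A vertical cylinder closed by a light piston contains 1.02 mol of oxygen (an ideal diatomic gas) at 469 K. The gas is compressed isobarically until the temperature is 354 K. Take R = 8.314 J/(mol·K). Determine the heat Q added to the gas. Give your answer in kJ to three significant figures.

Q ≈ -3.41 kJ

Isobaric: W = nRΔT = (1.02)(8.314)(-115) = -975.2 J.
ΔU = nCᵥΔT with Cᵥ = 5R/2: ΔU = (1.02)(20.79)(-115) = -2438 J.
Q = ΔU + W = -2438 − 975.2 = -3413 J.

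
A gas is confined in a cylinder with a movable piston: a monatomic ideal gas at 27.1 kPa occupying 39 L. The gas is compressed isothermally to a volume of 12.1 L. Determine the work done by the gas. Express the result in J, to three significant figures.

W ≈ -1240 J

Isothermal: W = nRT ln(V₂/V₁) = P₁V₁ ln(V₂/V₁).
P₁V₁ = (27.1 kPa)(39 L) = 1057 J.
W = 1057 × ln(12.1/39) = 1057 × -1.17
W_by_gas = -1237 J.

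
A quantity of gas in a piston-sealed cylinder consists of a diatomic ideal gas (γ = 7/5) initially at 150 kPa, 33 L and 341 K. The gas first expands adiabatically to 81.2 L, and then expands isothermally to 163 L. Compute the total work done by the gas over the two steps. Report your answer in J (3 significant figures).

W_total ≈ 6150 J

Step 1 (adiabatic): W = (P₁V₁ − P₂V₂)/(γ−1) = (4950 − 3453)/0.4 = 3743 J.
After step 1: P = 42.52 kPa, V = 81.2 L, T = 237.9 K.
Step 2 (isothermal): W = P₁V₁ ln(V₂/V₁) = (3453) ln(163/81.2) = 2406 J.
W_total = 3743 + 2406 = 6149 J.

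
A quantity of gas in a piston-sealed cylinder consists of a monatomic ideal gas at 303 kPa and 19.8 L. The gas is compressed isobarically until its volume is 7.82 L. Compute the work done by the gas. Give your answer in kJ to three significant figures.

Isobaric: W = P ΔV.
W = (303 kPa)(7.82 − 19.8 L) = (303)(-11.98) = -3630 J.

W ≈ -3.63 kJ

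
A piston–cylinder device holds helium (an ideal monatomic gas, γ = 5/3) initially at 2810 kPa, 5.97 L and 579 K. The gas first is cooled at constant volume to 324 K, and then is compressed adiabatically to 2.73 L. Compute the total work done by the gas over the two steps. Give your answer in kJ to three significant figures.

Step 1 (isochoric): W = 0 (constant volume).
After step 1: P = 1572 kPa (V unchanged).
Step 2 (adiabatic): W = (P₁V₁ − P₂V₂)/(γ−1) = (9387 − 15816)/0.667 = -9642 J.
W_total = 0 − 9642 = -9642 J.

W_total ≈ -9.64 kJ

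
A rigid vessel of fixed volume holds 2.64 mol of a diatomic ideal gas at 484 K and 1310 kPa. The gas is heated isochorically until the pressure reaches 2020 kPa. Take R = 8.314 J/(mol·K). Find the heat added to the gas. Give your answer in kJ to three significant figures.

Constant volume ⇒ W = 0, so Q = ΔU = nCᵥΔT with Cᵥ = 5R/2 = 20.79 J/(mol·K).
At constant V, T₂/T₁ = P₂/P₁ ⇒ ΔT = T₁(P₂/P₁ − 1) = 484·(2020/1310 − 1) = 262.3 K.
ΔU = (2.64)(20.79)(262.3) = 14394 J.

Q ≈ 14.4 kJ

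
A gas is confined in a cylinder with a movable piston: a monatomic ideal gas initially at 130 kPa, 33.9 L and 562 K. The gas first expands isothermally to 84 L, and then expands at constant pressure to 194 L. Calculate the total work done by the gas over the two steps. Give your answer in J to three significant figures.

Step 1 (isothermal): W = P₁V₁ ln(V₂/V₁) = (4407) ln(84/33.9) = 3999 J.
After step 1: P = 52.46 kPa, V = 84 L, T = 562 K.
Step 2 (isobaric): W = PΔV = (52.46 kPa)(194 − 84 L) = 5771 J.
W_total = 3999 + 5771 = 9770 J.

W_total ≈ 9770 J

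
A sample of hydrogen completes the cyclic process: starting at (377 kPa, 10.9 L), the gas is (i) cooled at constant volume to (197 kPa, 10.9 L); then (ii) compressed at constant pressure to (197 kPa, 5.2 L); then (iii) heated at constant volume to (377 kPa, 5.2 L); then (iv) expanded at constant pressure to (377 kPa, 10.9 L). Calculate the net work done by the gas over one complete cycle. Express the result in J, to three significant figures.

W_net ≈ 1030 J

Constant-volume legs do no work.
W(ii) = (197)(5.2 − 10.9) = -1123 J; W(iv) = (377)(10.9 − 5.2) = 2149 J.
W_net = -1123 + 2149 = 1026 J (the clockwise enclosed area).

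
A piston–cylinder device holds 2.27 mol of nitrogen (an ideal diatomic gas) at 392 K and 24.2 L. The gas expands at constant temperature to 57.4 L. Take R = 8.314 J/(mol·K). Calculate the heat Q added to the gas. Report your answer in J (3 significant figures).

Q ≈ 6390 J

Isothermal ⇒ ΔU = 0, so Q = W = nRT ln(V₂/V₁).
Q = (2.27)(8.314)(392) ln(57.4/24.2) = 7398 × 0.8637 = 6390 J.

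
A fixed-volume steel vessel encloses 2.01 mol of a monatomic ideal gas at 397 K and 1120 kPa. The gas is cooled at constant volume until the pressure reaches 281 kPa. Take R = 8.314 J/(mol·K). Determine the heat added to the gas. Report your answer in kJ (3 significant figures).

Constant volume ⇒ W = 0, so Q = ΔU = nCᵥΔT with Cᵥ = 3R/2 = 12.47 J/(mol·K).
At constant V, T₂/T₁ = P₂/P₁ ⇒ ΔT = T₁(P₂/P₁ − 1) = 397·(281/1120 − 1) = -297.4 K.
ΔU = (2.01)(12.47)(-297.4) = -7455 J.

Q ≈ -7.45 kJ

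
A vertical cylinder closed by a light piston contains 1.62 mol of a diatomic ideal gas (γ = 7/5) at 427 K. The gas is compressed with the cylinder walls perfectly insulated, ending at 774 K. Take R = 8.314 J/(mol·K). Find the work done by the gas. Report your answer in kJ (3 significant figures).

Adiabatic ⇒ Q = 0, so W_by = −ΔU = nCᵥ(T₁ − T₂).
Cᵥ = 5R/2 = 20.79 J/(mol·K).
W = (1.62)(20.79)(427 − 774) = -11684 J.

W ≈ -11.7 kJ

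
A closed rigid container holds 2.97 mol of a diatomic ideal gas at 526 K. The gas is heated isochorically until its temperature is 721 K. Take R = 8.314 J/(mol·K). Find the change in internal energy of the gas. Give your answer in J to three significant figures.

ΔU ≈ 12000 J

Constant volume ⇒ W = 0, so Q = ΔU = nCᵥΔT with Cᵥ = 5R/2 = 20.79 J/(mol·K).
ΔU = (2.97)(20.79)(721 − 526) = 12038 J.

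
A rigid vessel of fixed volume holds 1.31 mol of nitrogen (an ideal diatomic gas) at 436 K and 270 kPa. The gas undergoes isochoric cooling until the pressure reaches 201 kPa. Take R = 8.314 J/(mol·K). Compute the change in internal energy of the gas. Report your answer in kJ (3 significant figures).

Constant volume ⇒ W = 0, so Q = ΔU = nCᵥΔT with Cᵥ = 5R/2 = 20.79 J/(mol·K).
At constant V, T₂/T₁ = P₂/P₁ ⇒ ΔT = T₁(P₂/P₁ − 1) = 436·(201/270 − 1) = -111.4 K.
ΔU = (1.31)(20.79)(-111.4) = -3034 J.

ΔU ≈ -3.03 kJ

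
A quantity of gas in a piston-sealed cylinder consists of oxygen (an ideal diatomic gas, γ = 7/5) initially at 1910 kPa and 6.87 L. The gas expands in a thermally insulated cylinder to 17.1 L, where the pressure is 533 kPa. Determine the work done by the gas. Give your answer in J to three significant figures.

W ≈ 10000 J

Adiabatic: W = (P₁V₁ − P₂V₂)/(γ − 1) with γ = 7/5.
P₁V₁ = 13122 J, P₂V₂ = 9114 J.
W = (13122 − 9114) / 0.4 = 10019 J.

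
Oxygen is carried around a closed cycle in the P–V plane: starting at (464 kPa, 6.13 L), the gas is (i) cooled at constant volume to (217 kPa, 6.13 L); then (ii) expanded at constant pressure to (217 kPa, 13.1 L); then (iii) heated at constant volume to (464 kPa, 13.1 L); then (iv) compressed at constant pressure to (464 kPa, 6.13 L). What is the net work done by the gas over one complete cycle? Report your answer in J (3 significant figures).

W_net ≈ -1720 J

Constant-volume legs do no work.
W(ii) = (217)(13.1 − 6.13) = 1512 J; W(iv) = (464)(6.13 − 13.1) = -3234 J.
W_net = 1512 − 3234 = -1722 J (the counter-clockwise enclosed area).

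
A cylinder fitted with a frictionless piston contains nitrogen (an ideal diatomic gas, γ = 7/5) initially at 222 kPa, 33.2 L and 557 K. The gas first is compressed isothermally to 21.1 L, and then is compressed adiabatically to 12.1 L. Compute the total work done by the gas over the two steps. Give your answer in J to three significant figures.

Step 1 (isothermal): W = P₁V₁ ln(V₂/V₁) = (7370) ln(21.1/33.2) = -3341 J.
After step 1: P = 349.3 kPa, V = 21.1 L, T = 557 K.
Step 2 (adiabatic): W = (P₁V₁ − P₂V₂)/(γ−1) = (7370 − 9206)/0.4 = -4590 J.
W_total = -3341 − 4590 = -7931 J.

W_total ≈ -7930 J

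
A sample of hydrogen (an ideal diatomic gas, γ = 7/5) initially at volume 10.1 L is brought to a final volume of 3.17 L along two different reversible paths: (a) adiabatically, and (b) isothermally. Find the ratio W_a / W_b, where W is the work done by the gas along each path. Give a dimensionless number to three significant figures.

Path (a) adiabatic: W = P₁V₁(1 − (V₁/V₂)^(γ−1))/(γ−1) → W_a/(P₁V₁) = -1.474.
Path (b) isothermal: W = P₁V₁ ln(V₂/V₁) → W_b/(P₁V₁) = -1.159.
W_a / W_b = -1.474 / -1.159 = 1.272.

W_a / W_b ≈ 1.27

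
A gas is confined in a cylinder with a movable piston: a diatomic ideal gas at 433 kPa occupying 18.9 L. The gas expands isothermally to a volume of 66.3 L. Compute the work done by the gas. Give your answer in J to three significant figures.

Isothermal: W = nRT ln(V₂/V₁) = P₁V₁ ln(V₂/V₁).
P₁V₁ = (433 kPa)(18.9 L) = 8184 J.
W = 8184 × ln(66.3/18.9) = 8184 × 1.255
W_by_gas = 10271 J.

W ≈ 10300 J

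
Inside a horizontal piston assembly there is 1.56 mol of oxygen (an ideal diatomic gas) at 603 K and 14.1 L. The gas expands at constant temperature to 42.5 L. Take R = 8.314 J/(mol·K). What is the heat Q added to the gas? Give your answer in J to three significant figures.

Q ≈ 8630 J

Isothermal ⇒ ΔU = 0, so Q = W = nRT ln(V₂/V₁).
Q = (1.56)(8.314)(603) ln(42.5/14.1) = 7821 × 1.103 = 8629 J.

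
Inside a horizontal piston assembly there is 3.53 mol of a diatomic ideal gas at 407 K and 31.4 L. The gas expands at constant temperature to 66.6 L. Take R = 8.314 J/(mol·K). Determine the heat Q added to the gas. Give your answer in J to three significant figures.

Isothermal ⇒ ΔU = 0, so Q = W = nRT ln(V₂/V₁).
Q = (3.53)(8.314)(407) ln(66.6/31.4) = 11945 × 0.7519 = 8981 J.

Q ≈ 8980 J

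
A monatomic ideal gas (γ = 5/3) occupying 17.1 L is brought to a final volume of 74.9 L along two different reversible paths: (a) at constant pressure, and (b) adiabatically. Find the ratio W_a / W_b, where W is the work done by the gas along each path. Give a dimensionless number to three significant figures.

W_a / W_b ≈ 3.60

Path (a) isobaric: W = P₁(V₂ − V₁) → W_a/(P₁V₁) = 3.38.
Path (b) adiabatic: W = P₁V₁(1 − (V₁/V₂)^(γ−1))/(γ−1) → W_b/(P₁V₁) = 0.9397.
W_a / W_b = 3.38 / 0.9397 = 3.597.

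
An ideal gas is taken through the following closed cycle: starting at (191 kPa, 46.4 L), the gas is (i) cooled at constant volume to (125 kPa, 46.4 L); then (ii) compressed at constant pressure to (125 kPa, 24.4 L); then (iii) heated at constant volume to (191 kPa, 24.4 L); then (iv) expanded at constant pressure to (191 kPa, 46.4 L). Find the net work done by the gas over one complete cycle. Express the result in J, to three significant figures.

Constant-volume legs do no work.
W(ii) = (125)(24.4 − 46.4) = -2750 J; W(iv) = (191)(46.4 − 24.4) = 4202 J.
W_net = -2750 + 4202 = 1452 J (the clockwise enclosed area).

W_net ≈ 1450 J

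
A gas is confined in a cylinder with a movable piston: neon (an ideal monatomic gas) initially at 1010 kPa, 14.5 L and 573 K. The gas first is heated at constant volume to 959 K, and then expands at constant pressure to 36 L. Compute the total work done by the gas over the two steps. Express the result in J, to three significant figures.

W_total ≈ 36300 J

Step 1 (isochoric): W = 0 (constant volume).
After step 1: P = 1690 kPa (V unchanged).
Step 2 (isobaric): W = PΔV = (1690 kPa)(36 − 14.5 L) = 36343 J.
W_total = 0 + 36343 = 36343 J.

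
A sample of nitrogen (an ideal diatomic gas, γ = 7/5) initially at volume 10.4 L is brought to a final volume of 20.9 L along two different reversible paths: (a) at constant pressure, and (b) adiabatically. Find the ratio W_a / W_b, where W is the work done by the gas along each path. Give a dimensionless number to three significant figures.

Path (a) isobaric: W = P₁(V₂ − V₁) → W_a/(P₁V₁) = 1.01.
Path (b) adiabatic: W = P₁V₁(1 − (V₁/V₂)^(γ−1))/(γ−1) → W_b/(P₁V₁) = 0.609.
W_a / W_b = 1.01 / 0.609 = 1.658.

W_a / W_b ≈ 1.66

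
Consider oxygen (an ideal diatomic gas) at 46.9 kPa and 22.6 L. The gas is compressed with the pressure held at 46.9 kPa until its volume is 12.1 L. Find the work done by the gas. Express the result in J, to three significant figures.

W ≈ -492 J

Isobaric: W = P ΔV.
W = (46.9 kPa)(12.1 − 22.6 L) = (46.9)(-10.5) = -492.5 J.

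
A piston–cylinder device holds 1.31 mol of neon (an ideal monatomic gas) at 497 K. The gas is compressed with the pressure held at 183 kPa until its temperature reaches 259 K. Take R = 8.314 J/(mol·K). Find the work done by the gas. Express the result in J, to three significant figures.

Isobaric: W = P ΔV = nR ΔT.
W = (1.31)(8.314)(259 − 497) = -2592 J.

W ≈ -2590 J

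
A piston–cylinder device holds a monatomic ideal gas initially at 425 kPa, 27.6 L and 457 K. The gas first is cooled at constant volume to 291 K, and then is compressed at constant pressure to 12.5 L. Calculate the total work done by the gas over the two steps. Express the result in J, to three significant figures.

W_total ≈ -4090 J

Step 1 (isochoric): W = 0 (constant volume).
After step 1: P = 270.6 kPa (V unchanged).
Step 2 (isobaric): W = PΔV = (270.6 kPa)(12.5 − 27.6 L) = -4086 J.
W_total = 0 − 4086 = -4086 J.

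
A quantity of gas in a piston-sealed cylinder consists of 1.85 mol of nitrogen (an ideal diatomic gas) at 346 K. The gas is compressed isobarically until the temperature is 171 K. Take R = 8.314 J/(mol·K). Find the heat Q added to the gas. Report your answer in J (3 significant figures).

Q ≈ -9420 J

Isobaric: W = nRΔT = (1.85)(8.314)(-175) = -2692 J.
ΔU = nCᵥΔT with Cᵥ = 5R/2: ΔU = (1.85)(20.79)(-175) = -6729 J.
Q = ΔU + W = -6729 − 2692 = -9421 J.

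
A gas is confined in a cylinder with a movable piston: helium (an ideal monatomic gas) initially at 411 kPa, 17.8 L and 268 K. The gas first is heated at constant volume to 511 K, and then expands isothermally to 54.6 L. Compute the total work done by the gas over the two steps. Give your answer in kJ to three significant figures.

Step 1 (isochoric): W = 0 (constant volume).
After step 1: P = 783.7 kPa (V unchanged).
Step 2 (isothermal): W = P₁V₁ ln(V₂/V₁) = (13949) ln(54.6/17.8) = 15635 J.
W_total = 0 + 15635 = 15635 J.

W_total ≈ 15.6 kJ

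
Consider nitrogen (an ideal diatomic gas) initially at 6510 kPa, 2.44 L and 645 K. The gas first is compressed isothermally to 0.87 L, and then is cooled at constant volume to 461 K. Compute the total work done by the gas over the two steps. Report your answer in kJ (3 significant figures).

Step 1 (isothermal): W = P₁V₁ ln(V₂/V₁) = (15884) ln(0.87/2.44) = -16381 J.
Step 2 (isochoric): W = 0 (constant volume).
W_total = -16381 + 0 = -16381 J.

W_total ≈ -16.4 kJ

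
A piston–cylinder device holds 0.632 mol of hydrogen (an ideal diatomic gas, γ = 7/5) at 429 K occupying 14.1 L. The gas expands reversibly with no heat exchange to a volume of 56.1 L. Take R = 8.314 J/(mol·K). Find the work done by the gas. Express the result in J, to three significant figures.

W ≈ 2390 J

Adiabatic: TV^(γ−1) = const with γ = 7/5.
T₂ = T₁ (V₁/V₂)^(γ−1) = 429 × (14.1/56.1)^0.4 = 429 × 0.5756 = 246.9 K.
W_by = nCᵥ(T₁ − T₂) = (0.632)(20.79)(429 − 246.9) = 2392 J.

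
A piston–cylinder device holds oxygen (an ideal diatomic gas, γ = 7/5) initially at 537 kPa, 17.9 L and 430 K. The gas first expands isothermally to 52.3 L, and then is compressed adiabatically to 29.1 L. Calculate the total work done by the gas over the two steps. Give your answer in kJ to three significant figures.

Step 1 (isothermal): W = P₁V₁ ln(V₂/V₁) = (9612) ln(52.3/17.9) = 10306 J.
After step 1: P = 183.8 kPa, V = 52.3 L, T = 430 K.
Step 2 (adiabatic): W = (P₁V₁ − P₂V₂)/(γ−1) = (9612 − 12153)/0.4 = -6351 J.
W_total = 10306 − 6351 = 3955 J.

W_total ≈ 3.96 kJ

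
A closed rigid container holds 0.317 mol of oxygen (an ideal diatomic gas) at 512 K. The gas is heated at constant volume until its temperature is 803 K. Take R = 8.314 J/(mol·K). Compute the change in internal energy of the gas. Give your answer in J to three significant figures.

ΔU ≈ 1920 J

Constant volume ⇒ W = 0, so Q = ΔU = nCᵥΔT with Cᵥ = 5R/2 = 20.79 J/(mol·K).
ΔU = (0.317)(20.79)(803 − 512) = 1917 J.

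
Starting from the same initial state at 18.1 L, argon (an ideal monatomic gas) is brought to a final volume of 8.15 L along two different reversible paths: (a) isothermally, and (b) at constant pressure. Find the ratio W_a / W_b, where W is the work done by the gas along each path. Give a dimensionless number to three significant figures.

W_a / W_b ≈ 1.45

Path (a) isothermal: W = P₁V₁ ln(V₂/V₁) → W_a/(P₁V₁) = -0.7979.
Path (b) isobaric: W = P₁(V₂ − V₁) → W_b/(P₁V₁) = -0.5497.
W_a / W_b = -0.7979 / -0.5497 = 1.451.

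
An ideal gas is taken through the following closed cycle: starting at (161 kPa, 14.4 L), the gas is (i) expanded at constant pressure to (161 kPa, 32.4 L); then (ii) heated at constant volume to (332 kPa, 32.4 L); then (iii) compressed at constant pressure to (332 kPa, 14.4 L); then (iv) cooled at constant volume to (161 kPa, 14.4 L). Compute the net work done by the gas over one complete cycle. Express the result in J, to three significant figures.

W_net ≈ -3080 J

Constant-volume legs do no work.
W(i) = (161)(32.4 − 14.4) = 2898 J; W(iii) = (332)(14.4 − 32.4) = -5976 J.
W_net = 2898 − 5976 = -3078 J (the counter-clockwise enclosed area).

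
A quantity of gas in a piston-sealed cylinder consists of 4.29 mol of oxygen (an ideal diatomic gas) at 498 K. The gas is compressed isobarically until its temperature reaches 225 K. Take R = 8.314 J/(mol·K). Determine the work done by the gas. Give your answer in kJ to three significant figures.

W ≈ -9.74 kJ

Isobaric: W = P ΔV = nR ΔT.
W = (4.29)(8.314)(225 − 498) = -9737 J.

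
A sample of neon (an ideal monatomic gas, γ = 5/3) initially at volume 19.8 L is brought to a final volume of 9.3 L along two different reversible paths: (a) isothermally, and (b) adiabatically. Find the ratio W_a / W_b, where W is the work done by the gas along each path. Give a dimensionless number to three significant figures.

W_a / W_b ≈ 0.769

Path (a) isothermal: W = P₁V₁ ln(V₂/V₁) → W_a/(P₁V₁) = -0.7557.
Path (b) adiabatic: W = P₁V₁(1 − (V₁/V₂)^(γ−1))/(γ−1) → W_b/(P₁V₁) = -0.9824.
W_a / W_b = -0.7557 / -0.9824 = 0.7692.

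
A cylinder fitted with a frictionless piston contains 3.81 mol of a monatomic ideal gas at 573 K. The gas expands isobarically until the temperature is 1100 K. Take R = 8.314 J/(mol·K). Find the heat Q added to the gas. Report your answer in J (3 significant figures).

Q ≈ 41700 J

Isobaric: W = nRΔT = (3.81)(8.314)(527) = 16693 J.
ΔU = nCᵥΔT with Cᵥ = 3R/2: ΔU = (3.81)(12.47)(527) = 25040 J.
Q = ΔU + W = 25040 + 16693 = 41734 J.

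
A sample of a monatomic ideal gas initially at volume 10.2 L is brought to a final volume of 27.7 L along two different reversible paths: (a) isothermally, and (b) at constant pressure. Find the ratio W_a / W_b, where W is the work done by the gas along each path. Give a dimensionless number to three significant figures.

Path (a) isothermal: W = P₁V₁ ln(V₂/V₁) → W_a/(P₁V₁) = 0.999.
Path (b) isobaric: W = P₁(V₂ − V₁) → W_b/(P₁V₁) = 1.716.
W_a / W_b = 0.999 / 1.716 = 0.5823.

W_a / W_b ≈ 0.582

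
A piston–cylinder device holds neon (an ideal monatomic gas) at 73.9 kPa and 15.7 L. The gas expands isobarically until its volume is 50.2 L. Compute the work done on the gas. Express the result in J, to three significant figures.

W ≈ -2550 J

Isobaric: W = P ΔV.
W = (73.9 kPa)(50.2 − 15.7 L) = (73.9)(34.5) = 2550 J.
Work on gas = −W_by = -2550 J.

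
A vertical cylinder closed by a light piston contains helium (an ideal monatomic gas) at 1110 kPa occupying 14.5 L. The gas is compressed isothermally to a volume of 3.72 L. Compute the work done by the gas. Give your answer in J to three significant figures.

W ≈ -21900 J

Isothermal: W = nRT ln(V₂/V₁) = P₁V₁ ln(V₂/V₁).
P₁V₁ = (1110 kPa)(14.5 L) = 16095 J.
W = 16095 × ln(3.72/14.5) = 16095 × -1.36
W_by_gas = -21896 J.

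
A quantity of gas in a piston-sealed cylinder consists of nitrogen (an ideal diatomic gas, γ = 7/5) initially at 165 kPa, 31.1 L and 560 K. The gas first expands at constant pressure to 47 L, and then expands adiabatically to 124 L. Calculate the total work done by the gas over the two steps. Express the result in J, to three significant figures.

Step 1 (isobaric): W = PΔV = (165 kPa)(47 − 31.1 L) = 2623 J.
After step 1: P = 165 kPa, V = 47 L, T = 846.3 K.
Step 2 (adiabatic): W = (P₁V₁ − P₂V₂)/(γ−1) = (7755 − 5261)/0.4 = 6235 J.
W_total = 2623 + 6235 = 8859 J.

W_total ≈ 8860 J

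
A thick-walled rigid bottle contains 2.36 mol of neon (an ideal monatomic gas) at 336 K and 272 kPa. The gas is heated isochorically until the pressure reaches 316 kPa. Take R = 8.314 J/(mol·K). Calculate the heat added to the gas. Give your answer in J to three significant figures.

Q ≈ 1600 J

Constant volume ⇒ W = 0, so Q = ΔU = nCᵥΔT with Cᵥ = 3R/2 = 12.47 J/(mol·K).
At constant V, T₂/T₁ = P₂/P₁ ⇒ ΔT = T₁(P₂/P₁ − 1) = 336·(316/272 − 1) = 54.35 K.
ΔU = (2.36)(12.47)(54.35) = 1600 J.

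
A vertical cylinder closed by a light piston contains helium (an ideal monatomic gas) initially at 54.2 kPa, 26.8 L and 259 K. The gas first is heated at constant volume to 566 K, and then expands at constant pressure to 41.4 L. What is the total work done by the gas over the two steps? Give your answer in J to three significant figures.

W_total ≈ 1730 J

Step 1 (isochoric): W = 0 (constant volume).
After step 1: P = 118.4 kPa (V unchanged).
Step 2 (isobaric): W = PΔV = (118.4 kPa)(41.4 − 26.8 L) = 1729 J.
W_total = 0 + 1729 = 1729 J.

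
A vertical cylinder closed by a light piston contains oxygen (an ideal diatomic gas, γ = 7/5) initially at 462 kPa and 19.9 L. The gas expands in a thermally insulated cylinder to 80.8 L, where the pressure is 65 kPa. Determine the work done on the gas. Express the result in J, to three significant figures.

Adiabatic: W = (P₁V₁ − P₂V₂)/(γ − 1) with γ = 7/5.
P₁V₁ = 9194 J, P₂V₂ = 5252 J.
W = (9194 − 5252) / 0.4 = 9854 J.
Work on gas = −W_by = -9854 J.

W ≈ -9850 J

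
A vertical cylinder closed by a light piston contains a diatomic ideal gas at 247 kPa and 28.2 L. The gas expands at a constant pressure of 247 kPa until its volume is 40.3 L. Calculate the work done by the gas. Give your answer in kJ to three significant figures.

Isobaric: W = P ΔV.
W = (247 kPa)(40.3 − 28.2 L) = (247)(12.1) = 2989 J.

W ≈ 2.99 kJ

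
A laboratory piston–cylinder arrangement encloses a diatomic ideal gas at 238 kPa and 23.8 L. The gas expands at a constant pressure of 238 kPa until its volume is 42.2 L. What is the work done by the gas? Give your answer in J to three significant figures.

W ≈ 4380 J

Isobaric: W = P ΔV.
W = (238 kPa)(42.2 − 23.8 L) = (238)(18.4) = 4379 J.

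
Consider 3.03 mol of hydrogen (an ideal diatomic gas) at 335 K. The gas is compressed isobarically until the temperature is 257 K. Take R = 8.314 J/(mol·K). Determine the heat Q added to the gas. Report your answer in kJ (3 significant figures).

Q ≈ -6.88 kJ

Isobaric: W = nRΔT = (3.03)(8.314)(-78) = -1965 J.
ΔU = nCᵥΔT with Cᵥ = 5R/2: ΔU = (3.03)(20.79)(-78) = -4912 J.
Q = ΔU + W = -4912 − 1965 = -6877 J.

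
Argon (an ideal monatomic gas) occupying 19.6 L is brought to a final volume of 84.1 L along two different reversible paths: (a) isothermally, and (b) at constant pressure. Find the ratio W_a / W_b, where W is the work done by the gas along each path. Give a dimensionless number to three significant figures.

W_a / W_b ≈ 0.443

Path (a) isothermal: W = P₁V₁ ln(V₂/V₁) → W_a/(P₁V₁) = 1.456.
Path (b) isobaric: W = P₁(V₂ − V₁) → W_b/(P₁V₁) = 3.291.
W_a / W_b = 1.456 / 3.291 = 0.4426.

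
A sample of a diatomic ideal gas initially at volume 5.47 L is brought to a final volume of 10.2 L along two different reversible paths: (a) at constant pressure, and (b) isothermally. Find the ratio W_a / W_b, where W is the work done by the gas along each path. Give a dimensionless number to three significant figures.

Path (a) isobaric: W = P₁(V₂ − V₁) → W_a/(P₁V₁) = 0.8647.
Path (b) isothermal: W = P₁V₁ ln(V₂/V₁) → W_b/(P₁V₁) = 0.6231.
W_a / W_b = 0.8647 / 0.6231 = 1.388.

W_a / W_b ≈ 1.39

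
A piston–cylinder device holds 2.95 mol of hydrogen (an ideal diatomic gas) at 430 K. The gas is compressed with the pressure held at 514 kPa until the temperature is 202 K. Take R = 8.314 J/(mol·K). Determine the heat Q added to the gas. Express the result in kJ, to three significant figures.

Q ≈ -19.6 kJ

Isobaric: W = nRΔT = (2.95)(8.314)(-228) = -5592 J.
ΔU = nCᵥΔT with Cᵥ = 5R/2: ΔU = (2.95)(20.79)(-228) = -13980 J.
Q = ΔU + W = -13980 − 5592 = -19572 J.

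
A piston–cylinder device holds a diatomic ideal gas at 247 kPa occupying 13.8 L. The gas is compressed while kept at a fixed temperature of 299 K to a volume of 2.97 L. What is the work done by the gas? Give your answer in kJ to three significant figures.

Isothermal: W = nRT ln(V₂/V₁) = P₁V₁ ln(V₂/V₁).
P₁V₁ = (247 kPa)(13.8 L) = 3409 J.
W = 3409 × ln(2.97/13.8) = 3409 × -1.536
W_by_gas = -5236 J.

W ≈ -5.24 kJ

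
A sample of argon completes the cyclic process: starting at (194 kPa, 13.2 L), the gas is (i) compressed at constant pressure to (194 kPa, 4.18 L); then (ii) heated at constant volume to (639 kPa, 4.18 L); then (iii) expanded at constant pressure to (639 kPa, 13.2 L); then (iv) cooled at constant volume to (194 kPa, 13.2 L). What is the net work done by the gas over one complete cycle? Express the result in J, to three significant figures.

Constant-volume legs do no work.
W(i) = (194)(4.18 − 13.2) = -1750 J; W(iii) = (639)(13.2 − 4.18) = 5764 J.
W_net = -1750 + 5764 = 4014 J (the clockwise enclosed area).

W_net ≈ 4010 J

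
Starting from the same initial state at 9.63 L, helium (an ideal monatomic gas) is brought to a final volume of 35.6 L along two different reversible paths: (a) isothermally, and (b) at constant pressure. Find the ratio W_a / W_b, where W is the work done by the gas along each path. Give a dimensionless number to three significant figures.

W_a / W_b ≈ 0.485

Path (a) isothermal: W = P₁V₁ ln(V₂/V₁) → W_a/(P₁V₁) = 1.307.
Path (b) isobaric: W = P₁(V₂ − V₁) → W_b/(P₁V₁) = 2.697.
W_a / W_b = 1.307 / 2.697 = 0.4848.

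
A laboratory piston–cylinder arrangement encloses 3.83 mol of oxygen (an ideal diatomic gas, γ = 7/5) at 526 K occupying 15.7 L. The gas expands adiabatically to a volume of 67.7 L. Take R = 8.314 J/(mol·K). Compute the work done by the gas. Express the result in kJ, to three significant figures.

Adiabatic: TV^(γ−1) = const with γ = 7/5.
T₂ = T₁ (V₁/V₂)^(γ−1) = 526 × (15.7/67.7)^0.4 = 526 × 0.5573 = 293.2 K.
W_by = nCᵥ(T₁ − T₂) = (3.83)(20.79)(526 − 293.2) = 18535 J.

W ≈ 18.5 kJ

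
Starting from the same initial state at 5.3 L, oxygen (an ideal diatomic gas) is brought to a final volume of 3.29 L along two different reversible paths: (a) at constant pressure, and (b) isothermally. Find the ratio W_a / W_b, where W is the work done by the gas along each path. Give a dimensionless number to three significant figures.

W_a / W_b ≈ 0.795

Path (a) isobaric: W = P₁(V₂ − V₁) → W_a/(P₁V₁) = -0.3792.
Path (b) isothermal: W = P₁V₁ ln(V₂/V₁) → W_b/(P₁V₁) = -0.4768.
W_a / W_b = -0.3792 / -0.4768 = 0.7954.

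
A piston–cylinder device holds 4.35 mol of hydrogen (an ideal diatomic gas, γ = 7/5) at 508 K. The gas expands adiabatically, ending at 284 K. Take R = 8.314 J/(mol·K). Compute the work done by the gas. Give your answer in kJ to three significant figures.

Adiabatic ⇒ Q = 0, so W_by = −ΔU = nCᵥ(T₁ − T₂).
Cᵥ = 5R/2 = 20.79 J/(mol·K).
W = (4.35)(20.79)(508 − 284) = 20253 J.

W ≈ 20.3 kJ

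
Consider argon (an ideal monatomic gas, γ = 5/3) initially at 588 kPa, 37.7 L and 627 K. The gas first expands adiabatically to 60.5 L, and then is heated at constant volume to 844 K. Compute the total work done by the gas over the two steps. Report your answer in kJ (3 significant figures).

Step 1 (adiabatic): W = (P₁V₁ − P₂V₂)/(γ−1) = (22168 − 16172)/0.667 = 8993 J.
Step 2 (isochoric): W = 0 (constant volume).
W_total = 8993 + 0 = 8993 J.

W_total ≈ 8.99 kJ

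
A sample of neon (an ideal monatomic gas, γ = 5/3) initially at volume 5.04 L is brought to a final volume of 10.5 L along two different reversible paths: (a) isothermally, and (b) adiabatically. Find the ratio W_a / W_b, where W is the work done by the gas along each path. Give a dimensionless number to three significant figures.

Path (a) isothermal: W = P₁V₁ ln(V₂/V₁) → W_a/(P₁V₁) = 0.734.
Path (b) adiabatic: W = P₁V₁(1 − (V₁/V₂)^(γ−1))/(γ−1) → W_b/(P₁V₁) = 0.5804.
W_a / W_b = 0.734 / 0.5804 = 1.265.

W_a / W_b ≈ 1.26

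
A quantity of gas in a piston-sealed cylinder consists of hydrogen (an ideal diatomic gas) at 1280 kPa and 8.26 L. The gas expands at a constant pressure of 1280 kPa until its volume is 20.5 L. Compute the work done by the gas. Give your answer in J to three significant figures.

Isobaric: W = P ΔV.
W = (1280 kPa)(20.5 − 8.26 L) = (1280)(12.24) = 15667 J.

W ≈ 15700 J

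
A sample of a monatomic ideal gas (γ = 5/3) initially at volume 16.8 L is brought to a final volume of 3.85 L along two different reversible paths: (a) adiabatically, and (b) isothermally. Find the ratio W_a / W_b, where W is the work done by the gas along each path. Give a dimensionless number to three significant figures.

W_a / W_b ≈ 1.70

Path (a) adiabatic: W = P₁V₁(1 − (V₁/V₂)^(γ−1))/(γ−1) → W_a/(P₁V₁) = -2.506.
Path (b) isothermal: W = P₁V₁ ln(V₂/V₁) → W_b/(P₁V₁) = -1.473.
W_a / W_b = -2.506 / -1.473 = 1.701.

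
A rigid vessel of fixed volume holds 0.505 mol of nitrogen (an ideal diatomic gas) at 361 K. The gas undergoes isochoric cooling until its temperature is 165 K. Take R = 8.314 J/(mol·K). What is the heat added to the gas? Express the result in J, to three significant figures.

Q ≈ -2060 J

Constant volume ⇒ W = 0, so Q = ΔU = nCᵥΔT with Cᵥ = 5R/2 = 20.79 J/(mol·K).
ΔU = (0.505)(20.79)(165 − 361) = -2057 J.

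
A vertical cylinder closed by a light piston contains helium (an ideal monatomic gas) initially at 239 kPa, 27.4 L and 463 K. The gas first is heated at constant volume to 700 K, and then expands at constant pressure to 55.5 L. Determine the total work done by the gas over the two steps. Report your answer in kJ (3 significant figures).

W_total ≈ 10.2 kJ

Step 1 (isochoric): W = 0 (constant volume).
After step 1: P = 361.3 kPa (V unchanged).
Step 2 (isobaric): W = PΔV = (361.3 kPa)(55.5 − 27.4 L) = 10154 J.
W_total = 0 + 10154 = 10154 J.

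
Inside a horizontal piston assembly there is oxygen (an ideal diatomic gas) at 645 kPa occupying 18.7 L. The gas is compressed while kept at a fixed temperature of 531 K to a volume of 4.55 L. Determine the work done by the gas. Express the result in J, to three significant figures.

Isothermal: W = nRT ln(V₂/V₁) = P₁V₁ ln(V₂/V₁).
P₁V₁ = (645 kPa)(18.7 L) = 12062 J.
W = 12062 × ln(4.55/18.7) = 12062 × -1.413
W_by_gas = -17048 J.

W ≈ -17000 J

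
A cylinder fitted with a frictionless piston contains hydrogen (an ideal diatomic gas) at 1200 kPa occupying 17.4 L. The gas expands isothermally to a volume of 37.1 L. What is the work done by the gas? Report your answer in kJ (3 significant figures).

Isothermal: W = nRT ln(V₂/V₁) = P₁V₁ ln(V₂/V₁).
P₁V₁ = (1200 kPa)(17.4 L) = 20880 J.
W = 20880 × ln(37.1/17.4) = 20880 × 0.7571
W_by_gas = 15809 J.

W ≈ 15.8 kJ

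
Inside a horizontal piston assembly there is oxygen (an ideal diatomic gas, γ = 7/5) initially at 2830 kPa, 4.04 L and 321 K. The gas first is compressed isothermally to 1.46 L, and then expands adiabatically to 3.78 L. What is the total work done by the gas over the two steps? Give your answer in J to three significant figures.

Step 1 (isothermal): W = P₁V₁ ln(V₂/V₁) = (11433) ln(1.46/4.04) = -11637 J.
After step 1: P = 7831 kPa, V = 1.46 L, T = 321 K.
Step 2 (adiabatic): W = (P₁V₁ − P₂V₂)/(γ−1) = (11433 − 7815)/0.4 = 9046 J.
W_total = -11637 + 9046 = -2591 J.

W_total ≈ -2590 J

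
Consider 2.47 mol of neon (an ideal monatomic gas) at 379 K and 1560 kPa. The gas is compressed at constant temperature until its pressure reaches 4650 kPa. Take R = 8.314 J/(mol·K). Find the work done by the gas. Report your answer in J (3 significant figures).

Isothermal process: W = nRT ln(V₂/V₁) = nRT ln(P₁/P₂).
W = (2.47)(8.314)(379) × ln(1560/4650)
  = 7783 × ln(0.3355) = 7783 × -1.092
W_by_gas = -8500 J.

W ≈ -8500 J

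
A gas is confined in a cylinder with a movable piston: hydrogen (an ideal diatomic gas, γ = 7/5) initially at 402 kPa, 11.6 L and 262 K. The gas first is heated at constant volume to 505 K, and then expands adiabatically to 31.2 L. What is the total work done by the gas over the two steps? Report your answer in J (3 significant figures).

W_total ≈ 7340 J

Step 1 (isochoric): W = 0 (constant volume).
After step 1: P = 774.8 kPa (V unchanged).
Step 2 (adiabatic): W = (P₁V₁ − P₂V₂)/(γ−1) = (8988 − 6051)/0.4 = 7344 J.
W_total = 0 + 7344 = 7344 J.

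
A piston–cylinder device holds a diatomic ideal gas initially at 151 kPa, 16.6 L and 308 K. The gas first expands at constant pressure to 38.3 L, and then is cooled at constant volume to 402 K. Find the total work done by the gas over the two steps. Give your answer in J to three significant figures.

W_total ≈ 3280 J

Step 1 (isobaric): W = PΔV = (151 kPa)(38.3 − 16.6 L) = 3277 J.
Step 2 (isochoric): W = 0 (constant volume).
W_total = 3277 + 0 = 3277 J.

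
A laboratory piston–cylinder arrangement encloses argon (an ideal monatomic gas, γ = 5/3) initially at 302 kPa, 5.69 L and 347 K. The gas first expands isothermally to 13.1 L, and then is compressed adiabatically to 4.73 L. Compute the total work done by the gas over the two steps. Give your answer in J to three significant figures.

Step 1 (isothermal): W = P₁V₁ ln(V₂/V₁) = (1718) ln(13.1/5.69) = 1433 J.
After step 1: P = 131.2 kPa, V = 13.1 L, T = 347 K.
Step 2 (adiabatic): W = (P₁V₁ − P₂V₂)/(γ−1) = (1718 − 3389)/0.667 = -2506 J.
W_total = 1433 − 2506 = -1073 J.

W_total ≈ -1070 J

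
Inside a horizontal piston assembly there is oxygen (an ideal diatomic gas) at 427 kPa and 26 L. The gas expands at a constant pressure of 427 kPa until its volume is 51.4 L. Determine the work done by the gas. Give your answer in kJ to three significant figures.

Isobaric: W = P ΔV.
W = (427 kPa)(51.4 − 26 L) = (427)(25.4) = 10846 J.

W ≈ 10.8 kJ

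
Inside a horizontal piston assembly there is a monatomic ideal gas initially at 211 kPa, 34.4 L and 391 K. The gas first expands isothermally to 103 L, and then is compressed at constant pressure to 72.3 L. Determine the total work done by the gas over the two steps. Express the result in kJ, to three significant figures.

Step 1 (isothermal): W = P₁V₁ ln(V₂/V₁) = (7258) ln(103/34.4) = 7960 J.
After step 1: P = 70.47 kPa, V = 103 L, T = 391 K.
Step 2 (isobaric): W = PΔV = (70.47 kPa)(72.3 − 103 L) = -2163 J.
W_total = 7960 − 2163 = 5797 J.

W_total ≈ 5.80 kJ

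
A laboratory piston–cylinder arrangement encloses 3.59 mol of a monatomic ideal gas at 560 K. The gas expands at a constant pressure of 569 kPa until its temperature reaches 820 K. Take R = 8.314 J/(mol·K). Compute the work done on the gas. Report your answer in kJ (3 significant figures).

W ≈ -7.76 kJ

Isobaric: W = P ΔV = nR ΔT.
W = (3.59)(8.314)(820 − 560) = 7760 J.
Work on gas = −W_by = -7760 J.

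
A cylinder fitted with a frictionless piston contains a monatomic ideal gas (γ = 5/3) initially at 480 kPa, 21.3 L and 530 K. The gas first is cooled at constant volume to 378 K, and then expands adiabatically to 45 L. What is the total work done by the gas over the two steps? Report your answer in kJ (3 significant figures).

W_total ≈ 4.29 kJ

Step 1 (isochoric): W = 0 (constant volume).
After step 1: P = 342.3 kPa (V unchanged).
Step 2 (adiabatic): W = (P₁V₁ − P₂V₂)/(γ−1) = (7292 − 4429)/0.667 = 4295 J.
W_total = 0 + 4295 = 4295 J.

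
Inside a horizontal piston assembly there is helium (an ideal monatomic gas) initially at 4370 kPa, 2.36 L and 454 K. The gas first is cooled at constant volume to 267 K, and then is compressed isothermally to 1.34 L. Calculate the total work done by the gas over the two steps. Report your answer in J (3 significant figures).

W_total ≈ -3430 J

Step 1 (isochoric): W = 0 (constant volume).
After step 1: P = 2570 kPa (V unchanged).
Step 2 (isothermal): W = P₁V₁ ln(V₂/V₁) = (6065) ln(1.34/2.36) = -3433 J.
W_total = 0 − 3433 = -3433 J.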